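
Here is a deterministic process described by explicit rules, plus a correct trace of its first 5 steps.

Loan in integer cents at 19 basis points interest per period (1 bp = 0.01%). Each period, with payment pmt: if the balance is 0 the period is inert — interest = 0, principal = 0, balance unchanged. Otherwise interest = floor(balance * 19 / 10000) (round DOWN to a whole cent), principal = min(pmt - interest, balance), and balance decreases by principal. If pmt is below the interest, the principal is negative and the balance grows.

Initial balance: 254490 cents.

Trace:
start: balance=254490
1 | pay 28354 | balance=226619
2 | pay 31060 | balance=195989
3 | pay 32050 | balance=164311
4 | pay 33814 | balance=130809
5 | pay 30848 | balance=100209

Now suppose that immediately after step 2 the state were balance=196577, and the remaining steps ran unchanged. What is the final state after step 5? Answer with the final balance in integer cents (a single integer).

100800

state after step 2 := balance=196577
3 | pay 32050 | balance=164900
4 | pay 33814 | balance=131399
5 | pay 30848 | balance=100800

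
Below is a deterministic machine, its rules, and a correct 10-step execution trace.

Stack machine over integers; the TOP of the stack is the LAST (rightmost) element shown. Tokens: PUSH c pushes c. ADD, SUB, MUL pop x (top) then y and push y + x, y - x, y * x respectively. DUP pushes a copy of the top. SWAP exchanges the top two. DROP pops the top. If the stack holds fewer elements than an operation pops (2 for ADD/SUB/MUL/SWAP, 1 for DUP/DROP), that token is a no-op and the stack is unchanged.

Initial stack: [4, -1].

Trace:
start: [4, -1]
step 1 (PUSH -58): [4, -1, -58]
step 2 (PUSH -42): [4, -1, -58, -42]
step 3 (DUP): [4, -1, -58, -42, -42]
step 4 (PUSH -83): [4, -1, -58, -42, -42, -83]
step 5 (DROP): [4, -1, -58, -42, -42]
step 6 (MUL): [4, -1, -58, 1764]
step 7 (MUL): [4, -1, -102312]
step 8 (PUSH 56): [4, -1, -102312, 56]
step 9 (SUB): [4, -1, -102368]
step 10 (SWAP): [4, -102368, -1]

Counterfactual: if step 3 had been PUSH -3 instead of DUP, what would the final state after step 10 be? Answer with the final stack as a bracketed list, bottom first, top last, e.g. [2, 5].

[4, -7364, -1]

(re-executing from step 3 with the substitution; state before step 3: [4, -1, -58, -42])
step 3 (PUSH -3): [4, -1, -58, -42, -3]
step 4 (PUSH -83): [4, -1, -58, -42, -3, -83]
step 5 (DROP): [4, -1, -58, -42, -3]
step 6 (MUL): [4, -1, -58, 126]
step 7 (MUL): [4, -1, -7308]
step 8 (PUSH 56): [4, -1, -7308, 56]
step 9 (SUB): [4, -1, -7364]
step 10 (SWAP): [4, -7364, -1]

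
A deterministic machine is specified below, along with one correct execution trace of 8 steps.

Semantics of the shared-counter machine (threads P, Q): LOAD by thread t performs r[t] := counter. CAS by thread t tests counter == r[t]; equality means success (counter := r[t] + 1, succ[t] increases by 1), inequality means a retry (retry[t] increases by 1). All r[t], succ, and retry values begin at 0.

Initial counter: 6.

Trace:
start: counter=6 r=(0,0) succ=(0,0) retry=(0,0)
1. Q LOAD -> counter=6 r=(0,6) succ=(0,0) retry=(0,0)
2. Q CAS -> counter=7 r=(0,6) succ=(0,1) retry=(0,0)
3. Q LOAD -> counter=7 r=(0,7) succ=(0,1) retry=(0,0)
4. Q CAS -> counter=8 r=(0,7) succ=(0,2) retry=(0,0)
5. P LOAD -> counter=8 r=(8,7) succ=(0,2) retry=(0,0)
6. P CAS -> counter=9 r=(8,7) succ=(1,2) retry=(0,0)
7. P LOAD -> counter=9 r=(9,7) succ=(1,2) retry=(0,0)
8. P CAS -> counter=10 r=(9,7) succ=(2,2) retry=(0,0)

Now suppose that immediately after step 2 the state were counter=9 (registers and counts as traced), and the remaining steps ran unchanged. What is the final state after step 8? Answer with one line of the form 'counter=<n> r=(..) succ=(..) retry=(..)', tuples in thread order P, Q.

counter=12 r=(11,9) succ=(2,2) retry=(0,0)

state after step 2 := counter=9 r=(0,6) succ=(0,1) retry=(0,0)
3. Q LOAD -> counter=9 r=(0,9) succ=(0,1) retry=(0,0)
4. Q CAS -> counter=10 r=(0,9) succ=(0,2) retry=(0,0)
5. P LOAD -> counter=10 r=(10,9) succ=(0,2) retry=(0,0)
6. P CAS -> counter=11 r=(10,9) succ=(1,2) retry=(0,0)
7. P LOAD -> counter=11 r=(11,9) succ=(1,2) retry=(0,0)
8. P CAS -> counter=12 r=(11,9) succ=(2,2) retry=(0,0)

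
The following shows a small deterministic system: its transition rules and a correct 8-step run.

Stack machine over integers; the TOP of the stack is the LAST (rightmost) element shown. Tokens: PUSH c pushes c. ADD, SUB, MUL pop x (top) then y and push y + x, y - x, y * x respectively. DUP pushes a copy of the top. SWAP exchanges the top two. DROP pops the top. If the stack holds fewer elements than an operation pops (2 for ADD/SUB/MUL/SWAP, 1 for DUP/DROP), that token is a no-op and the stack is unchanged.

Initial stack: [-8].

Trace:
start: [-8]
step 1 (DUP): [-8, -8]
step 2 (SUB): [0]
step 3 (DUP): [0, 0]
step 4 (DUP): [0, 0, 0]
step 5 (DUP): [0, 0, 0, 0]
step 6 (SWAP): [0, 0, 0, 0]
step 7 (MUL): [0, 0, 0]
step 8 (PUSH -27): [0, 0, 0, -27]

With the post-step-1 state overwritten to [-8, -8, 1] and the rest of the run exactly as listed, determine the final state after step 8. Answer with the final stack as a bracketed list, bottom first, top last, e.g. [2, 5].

state after step 1 := [-8, -8, 1]
step 2 (SUB): [-8, -9]
step 3 (DUP): [-8, -9, -9]
step 4 (DUP): [-8, -9, -9, -9]
step 5 (DUP): [-8, -9, -9, -9, -9]
step 6 (SWAP): [-8, -9, -9, -9, -9]
step 7 (MUL): [-8, -9, -9, 81]
step 8 (PUSH -27): [-8, -9, -9, 81, -27]

[-8, -9, -9, 81, -27]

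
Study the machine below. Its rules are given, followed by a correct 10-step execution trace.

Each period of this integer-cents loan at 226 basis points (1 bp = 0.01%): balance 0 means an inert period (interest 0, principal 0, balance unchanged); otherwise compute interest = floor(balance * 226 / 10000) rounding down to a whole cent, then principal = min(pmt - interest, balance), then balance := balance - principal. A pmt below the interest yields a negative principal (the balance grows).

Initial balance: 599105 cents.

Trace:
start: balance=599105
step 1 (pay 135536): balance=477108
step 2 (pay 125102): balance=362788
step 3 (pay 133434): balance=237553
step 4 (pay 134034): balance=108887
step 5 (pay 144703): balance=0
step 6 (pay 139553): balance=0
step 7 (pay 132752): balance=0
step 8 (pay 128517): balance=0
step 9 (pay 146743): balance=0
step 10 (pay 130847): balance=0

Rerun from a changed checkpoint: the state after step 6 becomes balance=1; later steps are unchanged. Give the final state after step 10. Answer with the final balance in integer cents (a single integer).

state after step 6 := balance=1
step 7 (pay 132752): balance=0
step 8 (pay 128517): balance=0
step 9 (pay 146743): balance=0
step 10 (pay 130847): balance=0

0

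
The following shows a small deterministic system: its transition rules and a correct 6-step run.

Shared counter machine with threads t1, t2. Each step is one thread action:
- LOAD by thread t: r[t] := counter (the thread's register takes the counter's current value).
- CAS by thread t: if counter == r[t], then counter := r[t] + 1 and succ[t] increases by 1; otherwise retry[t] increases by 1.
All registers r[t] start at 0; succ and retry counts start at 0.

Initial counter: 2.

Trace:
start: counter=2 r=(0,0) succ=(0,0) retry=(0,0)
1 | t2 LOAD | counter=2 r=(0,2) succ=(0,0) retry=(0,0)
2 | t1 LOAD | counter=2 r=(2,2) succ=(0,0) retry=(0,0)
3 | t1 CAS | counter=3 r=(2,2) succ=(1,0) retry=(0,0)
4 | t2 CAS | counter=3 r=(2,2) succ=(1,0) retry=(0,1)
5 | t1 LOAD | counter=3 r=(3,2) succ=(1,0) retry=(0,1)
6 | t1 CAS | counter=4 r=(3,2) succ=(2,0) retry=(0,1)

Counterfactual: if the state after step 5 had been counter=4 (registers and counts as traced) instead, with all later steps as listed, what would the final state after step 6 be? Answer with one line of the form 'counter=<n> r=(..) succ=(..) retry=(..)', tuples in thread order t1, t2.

state after step 5 := counter=4 r=(3,2) succ=(1,0) retry=(0,1)
6 | t1 CAS | counter=4 r=(3,2) succ=(1,0) retry=(1,1)

counter=4 r=(3,2) succ=(1,0) retry=(1,1)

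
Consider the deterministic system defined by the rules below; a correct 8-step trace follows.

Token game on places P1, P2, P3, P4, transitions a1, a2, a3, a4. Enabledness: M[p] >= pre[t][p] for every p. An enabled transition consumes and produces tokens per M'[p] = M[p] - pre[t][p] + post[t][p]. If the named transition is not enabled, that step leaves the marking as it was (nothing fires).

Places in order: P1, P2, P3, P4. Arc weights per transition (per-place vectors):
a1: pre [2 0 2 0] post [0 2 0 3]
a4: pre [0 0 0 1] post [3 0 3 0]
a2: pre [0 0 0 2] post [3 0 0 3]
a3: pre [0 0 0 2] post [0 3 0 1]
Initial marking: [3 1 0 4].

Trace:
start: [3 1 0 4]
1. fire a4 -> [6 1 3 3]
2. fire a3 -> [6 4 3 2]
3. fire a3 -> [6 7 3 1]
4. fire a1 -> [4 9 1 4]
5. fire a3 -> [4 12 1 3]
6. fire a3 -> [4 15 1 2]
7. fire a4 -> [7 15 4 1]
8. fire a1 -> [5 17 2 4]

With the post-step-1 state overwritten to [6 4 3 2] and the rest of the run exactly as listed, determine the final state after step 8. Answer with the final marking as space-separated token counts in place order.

5 17 2 4

state after step 1 := [6 4 3 2]
2. fire a3 -> [6 7 3 1]
3. fire a3 -> [6 7 3 1]
4. fire a1 -> [4 9 1 4]
5. fire a3 -> [4 12 1 3]
6. fire a3 -> [4 15 1 2]
7. fire a4 -> [7 15 4 1]
8. fire a1 -> [5 17 2 4]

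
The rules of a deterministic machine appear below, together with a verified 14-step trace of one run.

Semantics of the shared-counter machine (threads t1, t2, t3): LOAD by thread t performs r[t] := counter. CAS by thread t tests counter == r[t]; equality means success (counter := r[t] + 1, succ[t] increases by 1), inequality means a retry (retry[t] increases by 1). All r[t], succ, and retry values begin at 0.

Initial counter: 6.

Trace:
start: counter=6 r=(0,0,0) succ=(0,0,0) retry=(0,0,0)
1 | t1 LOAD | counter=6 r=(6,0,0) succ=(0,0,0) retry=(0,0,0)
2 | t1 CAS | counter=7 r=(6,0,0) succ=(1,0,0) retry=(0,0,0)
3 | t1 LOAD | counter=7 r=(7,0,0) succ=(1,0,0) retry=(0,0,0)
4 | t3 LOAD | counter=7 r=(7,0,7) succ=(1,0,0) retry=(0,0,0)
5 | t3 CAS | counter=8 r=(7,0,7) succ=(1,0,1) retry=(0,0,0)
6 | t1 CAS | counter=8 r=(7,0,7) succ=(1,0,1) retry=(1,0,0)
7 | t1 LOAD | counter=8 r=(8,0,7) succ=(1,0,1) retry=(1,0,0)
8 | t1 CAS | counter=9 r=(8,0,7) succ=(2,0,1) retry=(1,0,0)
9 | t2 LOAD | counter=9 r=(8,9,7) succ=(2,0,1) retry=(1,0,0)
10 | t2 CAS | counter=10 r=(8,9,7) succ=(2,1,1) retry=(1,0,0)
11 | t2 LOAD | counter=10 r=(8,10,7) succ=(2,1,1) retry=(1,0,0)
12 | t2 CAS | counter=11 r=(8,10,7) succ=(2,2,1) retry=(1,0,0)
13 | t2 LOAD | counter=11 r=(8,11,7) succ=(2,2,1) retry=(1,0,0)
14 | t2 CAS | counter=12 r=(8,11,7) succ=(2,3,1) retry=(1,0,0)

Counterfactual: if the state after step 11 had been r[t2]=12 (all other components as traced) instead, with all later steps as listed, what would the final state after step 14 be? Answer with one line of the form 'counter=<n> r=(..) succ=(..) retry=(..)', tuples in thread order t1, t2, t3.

state after step 11 := counter=10 r=(8,12,7) succ=(2,1,1) retry=(1,0,0)
12 | t2 CAS | counter=10 r=(8,12,7) succ=(2,1,1) retry=(1,1,0)
13 | t2 LOAD | counter=10 r=(8,10,7) succ=(2,1,1) retry=(1,1,0)
14 | t2 CAS | counter=11 r=(8,10,7) succ=(2,2,1) retry=(1,1,0)

counter=11 r=(8,10,7) succ=(2,2,1) retry=(1,1,0)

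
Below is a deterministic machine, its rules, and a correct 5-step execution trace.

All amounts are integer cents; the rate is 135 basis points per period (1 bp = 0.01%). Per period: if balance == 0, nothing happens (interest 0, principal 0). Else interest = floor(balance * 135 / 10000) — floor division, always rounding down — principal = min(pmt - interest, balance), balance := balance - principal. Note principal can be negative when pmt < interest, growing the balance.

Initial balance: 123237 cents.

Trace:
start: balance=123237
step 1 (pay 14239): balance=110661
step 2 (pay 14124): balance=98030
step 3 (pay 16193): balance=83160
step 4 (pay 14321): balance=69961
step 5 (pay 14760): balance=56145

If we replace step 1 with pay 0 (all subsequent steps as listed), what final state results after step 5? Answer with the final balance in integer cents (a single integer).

71170

(re-executing from step 1 with the substitution; state before step 1: balance=123237)
step 1 (pay 0): balance=124900
step 2 (pay 14124): balance=112462
step 3 (pay 16193): balance=97787
step 4 (pay 14321): balance=84786
step 5 (pay 14760): balance=71170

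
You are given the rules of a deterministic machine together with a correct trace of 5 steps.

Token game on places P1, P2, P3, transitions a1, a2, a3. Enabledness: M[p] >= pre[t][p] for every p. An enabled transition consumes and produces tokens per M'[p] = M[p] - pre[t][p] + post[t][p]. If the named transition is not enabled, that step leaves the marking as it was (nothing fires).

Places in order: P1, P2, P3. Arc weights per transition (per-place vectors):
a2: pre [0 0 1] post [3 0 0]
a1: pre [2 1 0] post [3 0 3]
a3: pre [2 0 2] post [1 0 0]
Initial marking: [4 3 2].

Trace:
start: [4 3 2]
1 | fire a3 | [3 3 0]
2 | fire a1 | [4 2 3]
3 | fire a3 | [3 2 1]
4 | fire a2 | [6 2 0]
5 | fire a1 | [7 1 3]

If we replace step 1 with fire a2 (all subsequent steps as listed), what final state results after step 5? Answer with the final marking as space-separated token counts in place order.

11 1 4

(re-executing from step 1 with the substitution; state before step 1: [4 3 2])
1 | fire a2 | [7 3 1]
2 | fire a1 | [8 2 4]
3 | fire a3 | [7 2 2]
4 | fire a2 | [10 2 1]
5 | fire a1 | [11 1 4]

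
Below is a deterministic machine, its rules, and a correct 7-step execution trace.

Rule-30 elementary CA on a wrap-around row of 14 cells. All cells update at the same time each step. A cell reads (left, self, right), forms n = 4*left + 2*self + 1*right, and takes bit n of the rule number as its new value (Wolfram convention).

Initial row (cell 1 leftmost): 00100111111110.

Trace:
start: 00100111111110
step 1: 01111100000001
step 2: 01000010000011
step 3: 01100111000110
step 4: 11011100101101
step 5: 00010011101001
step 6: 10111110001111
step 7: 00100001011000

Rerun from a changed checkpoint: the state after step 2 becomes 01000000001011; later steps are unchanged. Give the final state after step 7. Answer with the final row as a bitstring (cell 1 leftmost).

11100100111111

state after step 2 := 01000000001011
step 3: 01100000011010
step 4: 11010000110011
step 5: 00011001101110
step 6: 00110111001001
step 7: 11100100111111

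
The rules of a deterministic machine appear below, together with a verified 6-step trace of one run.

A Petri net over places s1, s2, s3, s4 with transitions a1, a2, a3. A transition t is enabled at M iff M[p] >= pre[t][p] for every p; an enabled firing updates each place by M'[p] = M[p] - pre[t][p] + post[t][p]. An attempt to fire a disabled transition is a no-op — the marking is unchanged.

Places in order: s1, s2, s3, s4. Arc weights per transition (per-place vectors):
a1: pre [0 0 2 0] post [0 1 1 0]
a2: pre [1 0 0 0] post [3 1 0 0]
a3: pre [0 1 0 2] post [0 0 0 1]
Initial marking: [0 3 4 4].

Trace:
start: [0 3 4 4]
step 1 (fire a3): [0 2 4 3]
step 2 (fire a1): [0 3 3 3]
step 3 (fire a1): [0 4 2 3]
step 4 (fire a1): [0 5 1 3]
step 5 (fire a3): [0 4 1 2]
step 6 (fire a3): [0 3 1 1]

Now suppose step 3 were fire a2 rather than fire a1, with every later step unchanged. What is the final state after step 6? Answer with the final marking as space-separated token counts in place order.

(re-executing from step 3 with the substitution; state before step 3: [0 3 3 3])
step 3 (fire a2): [0 3 3 3]
step 4 (fire a1): [0 4 2 3]
step 5 (fire a3): [0 3 2 2]
step 6 (fire a3): [0 2 2 1]

0 2 2 1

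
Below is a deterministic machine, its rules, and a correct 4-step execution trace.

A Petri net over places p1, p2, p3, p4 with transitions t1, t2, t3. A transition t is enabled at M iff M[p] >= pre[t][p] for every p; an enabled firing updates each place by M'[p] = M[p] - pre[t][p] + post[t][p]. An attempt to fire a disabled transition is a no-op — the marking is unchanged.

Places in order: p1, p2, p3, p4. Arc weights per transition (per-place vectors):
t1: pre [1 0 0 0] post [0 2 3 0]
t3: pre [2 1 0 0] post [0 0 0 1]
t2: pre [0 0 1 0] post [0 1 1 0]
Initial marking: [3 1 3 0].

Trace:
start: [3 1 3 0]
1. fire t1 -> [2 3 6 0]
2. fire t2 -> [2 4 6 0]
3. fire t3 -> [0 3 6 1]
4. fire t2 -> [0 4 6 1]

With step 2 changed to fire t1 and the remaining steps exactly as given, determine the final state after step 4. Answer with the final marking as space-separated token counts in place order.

1 6 9 0

(re-executing from step 2 with the substitution; state before step 2: [2 3 6 0])
2. fire t1 -> [1 5 9 0]
3. fire t3 -> [1 5 9 0]
4. fire t2 -> [1 6 9 0]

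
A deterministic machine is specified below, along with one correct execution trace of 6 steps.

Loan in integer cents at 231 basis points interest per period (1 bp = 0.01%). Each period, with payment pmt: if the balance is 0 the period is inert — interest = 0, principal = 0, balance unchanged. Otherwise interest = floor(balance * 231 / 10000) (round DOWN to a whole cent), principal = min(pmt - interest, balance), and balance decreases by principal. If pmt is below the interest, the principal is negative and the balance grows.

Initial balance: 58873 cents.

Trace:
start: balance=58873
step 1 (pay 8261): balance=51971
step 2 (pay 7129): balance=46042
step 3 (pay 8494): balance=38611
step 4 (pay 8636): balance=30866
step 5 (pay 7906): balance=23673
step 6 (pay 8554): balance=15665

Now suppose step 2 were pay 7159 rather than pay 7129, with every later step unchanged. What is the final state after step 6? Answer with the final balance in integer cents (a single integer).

(re-executing from step 2 with the substitution; state before step 2: balance=51971)
step 2 (pay 7159): balance=46012
step 3 (pay 8494): balance=38580
step 4 (pay 8636): balance=30835
step 5 (pay 7906): balance=23641
step 6 (pay 8554): balance=15633

15633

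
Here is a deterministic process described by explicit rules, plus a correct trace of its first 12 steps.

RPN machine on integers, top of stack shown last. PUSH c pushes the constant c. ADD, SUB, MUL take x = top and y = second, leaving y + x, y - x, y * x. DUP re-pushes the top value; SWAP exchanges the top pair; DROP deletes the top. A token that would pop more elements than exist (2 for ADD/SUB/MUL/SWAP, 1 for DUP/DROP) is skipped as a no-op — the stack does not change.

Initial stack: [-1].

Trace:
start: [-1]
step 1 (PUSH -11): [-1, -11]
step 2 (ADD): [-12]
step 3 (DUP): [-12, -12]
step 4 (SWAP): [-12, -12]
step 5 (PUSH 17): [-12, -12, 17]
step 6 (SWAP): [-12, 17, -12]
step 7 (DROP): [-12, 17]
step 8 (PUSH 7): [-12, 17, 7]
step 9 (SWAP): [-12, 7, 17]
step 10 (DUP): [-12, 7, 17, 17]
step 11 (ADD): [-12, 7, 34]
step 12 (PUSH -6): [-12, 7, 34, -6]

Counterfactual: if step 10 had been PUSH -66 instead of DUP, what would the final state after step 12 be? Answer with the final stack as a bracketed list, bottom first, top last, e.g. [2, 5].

(re-executing from step 10 with the substitution; state before step 10: [-12, 7, 17])
step 10 (PUSH -66): [-12, 7, 17, -66]
step 11 (ADD): [-12, 7, -49]
step 12 (PUSH -6): [-12, 7, -49, -6]

[-12, 7, -49, -6]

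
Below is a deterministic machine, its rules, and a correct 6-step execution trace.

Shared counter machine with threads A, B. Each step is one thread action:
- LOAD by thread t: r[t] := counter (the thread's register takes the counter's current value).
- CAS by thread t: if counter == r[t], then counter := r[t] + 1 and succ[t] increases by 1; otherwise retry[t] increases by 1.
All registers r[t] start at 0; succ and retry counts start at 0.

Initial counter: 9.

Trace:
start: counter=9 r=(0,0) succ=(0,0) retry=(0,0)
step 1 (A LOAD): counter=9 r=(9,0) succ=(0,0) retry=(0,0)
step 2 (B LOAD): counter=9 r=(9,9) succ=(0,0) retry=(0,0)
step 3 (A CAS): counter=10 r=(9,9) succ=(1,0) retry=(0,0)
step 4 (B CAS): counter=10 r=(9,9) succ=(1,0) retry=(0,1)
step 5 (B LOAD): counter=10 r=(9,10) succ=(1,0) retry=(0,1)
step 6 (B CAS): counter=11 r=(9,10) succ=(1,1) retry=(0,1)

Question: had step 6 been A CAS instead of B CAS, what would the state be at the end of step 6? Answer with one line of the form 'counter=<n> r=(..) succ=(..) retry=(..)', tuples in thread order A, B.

counter=10 r=(9,10) succ=(1,0) retry=(1,1)

(re-executing from step 6 with the substitution; state before step 6: counter=10 r=(9,10) succ=(1,0) retry=(0,1))
step 6 (A CAS): counter=10 r=(9,10) succ=(1,0) retry=(1,1)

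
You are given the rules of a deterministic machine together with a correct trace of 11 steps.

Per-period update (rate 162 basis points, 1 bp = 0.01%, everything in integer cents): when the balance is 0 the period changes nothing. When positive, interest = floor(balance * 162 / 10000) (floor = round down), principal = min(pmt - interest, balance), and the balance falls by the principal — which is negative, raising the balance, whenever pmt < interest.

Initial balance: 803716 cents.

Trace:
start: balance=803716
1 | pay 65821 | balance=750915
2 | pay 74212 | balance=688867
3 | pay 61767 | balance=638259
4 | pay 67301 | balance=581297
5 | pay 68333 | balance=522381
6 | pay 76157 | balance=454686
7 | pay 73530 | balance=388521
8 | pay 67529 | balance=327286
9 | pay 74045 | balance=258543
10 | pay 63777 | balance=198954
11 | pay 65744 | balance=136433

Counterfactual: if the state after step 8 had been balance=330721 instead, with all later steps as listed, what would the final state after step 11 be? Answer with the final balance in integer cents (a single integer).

state after step 8 := balance=330721
9 | pay 74045 | balance=262033
10 | pay 63777 | balance=202500
11 | pay 65744 | balance=140036

140036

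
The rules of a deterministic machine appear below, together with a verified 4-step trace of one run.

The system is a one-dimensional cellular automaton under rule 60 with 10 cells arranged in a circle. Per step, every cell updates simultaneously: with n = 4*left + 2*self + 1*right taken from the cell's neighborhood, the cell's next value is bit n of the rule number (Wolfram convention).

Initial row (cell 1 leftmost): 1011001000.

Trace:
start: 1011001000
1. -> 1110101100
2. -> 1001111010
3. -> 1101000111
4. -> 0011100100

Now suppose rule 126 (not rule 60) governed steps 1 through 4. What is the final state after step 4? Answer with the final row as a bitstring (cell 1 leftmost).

1100011111

(re-executing steps 1..4 under rule 126; state before step 1: 1011001000)
1. -> 1111111101
2. -> 0000000111
3. -> 1000001101
4. -> 1100011111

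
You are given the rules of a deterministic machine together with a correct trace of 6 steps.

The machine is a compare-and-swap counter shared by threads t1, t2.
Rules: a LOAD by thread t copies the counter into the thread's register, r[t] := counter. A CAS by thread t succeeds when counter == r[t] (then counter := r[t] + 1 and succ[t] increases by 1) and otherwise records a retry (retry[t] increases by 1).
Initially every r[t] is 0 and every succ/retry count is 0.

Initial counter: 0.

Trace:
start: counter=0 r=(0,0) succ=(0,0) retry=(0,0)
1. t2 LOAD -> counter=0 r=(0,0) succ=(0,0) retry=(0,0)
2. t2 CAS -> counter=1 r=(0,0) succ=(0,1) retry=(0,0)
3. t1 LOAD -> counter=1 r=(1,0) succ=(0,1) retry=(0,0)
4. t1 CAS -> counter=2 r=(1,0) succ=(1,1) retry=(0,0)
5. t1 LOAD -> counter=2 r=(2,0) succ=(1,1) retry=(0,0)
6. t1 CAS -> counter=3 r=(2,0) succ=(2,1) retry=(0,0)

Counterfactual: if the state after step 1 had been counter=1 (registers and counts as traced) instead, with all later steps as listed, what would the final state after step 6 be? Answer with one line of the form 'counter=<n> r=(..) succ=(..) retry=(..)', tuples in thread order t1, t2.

state after step 1 := counter=1 r=(0,0) succ=(0,0) retry=(0,0)
2. t2 CAS -> counter=1 r=(0,0) succ=(0,0) retry=(0,1)
3. t1 LOAD -> counter=1 r=(1,0) succ=(0,0) retry=(0,1)
4. t1 CAS -> counter=2 r=(1,0) succ=(1,0) retry=(0,1)
5. t1 LOAD -> counter=2 r=(2,0) succ=(1,0) retry=(0,1)
6. t1 CAS -> counter=3 r=(2,0) succ=(2,0) retry=(0,1)

counter=3 r=(2,0) succ=(2,0) retry=(0,1)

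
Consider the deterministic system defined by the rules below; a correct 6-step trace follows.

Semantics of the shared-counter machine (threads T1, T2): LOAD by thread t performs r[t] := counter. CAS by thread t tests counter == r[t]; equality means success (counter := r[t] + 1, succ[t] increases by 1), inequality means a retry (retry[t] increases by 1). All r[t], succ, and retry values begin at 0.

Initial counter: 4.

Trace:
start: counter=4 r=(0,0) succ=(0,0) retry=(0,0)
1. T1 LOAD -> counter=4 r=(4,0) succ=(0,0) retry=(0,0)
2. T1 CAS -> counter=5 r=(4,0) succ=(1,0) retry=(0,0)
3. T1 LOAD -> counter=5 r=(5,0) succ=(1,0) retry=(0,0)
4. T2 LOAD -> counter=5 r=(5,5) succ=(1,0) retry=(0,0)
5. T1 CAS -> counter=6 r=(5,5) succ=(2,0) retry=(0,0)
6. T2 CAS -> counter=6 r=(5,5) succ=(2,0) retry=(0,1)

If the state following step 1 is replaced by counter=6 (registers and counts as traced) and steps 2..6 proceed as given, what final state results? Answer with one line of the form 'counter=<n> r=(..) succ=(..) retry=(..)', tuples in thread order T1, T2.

counter=7 r=(6,6) succ=(1,0) retry=(1,1)

state after step 1 := counter=6 r=(4,0) succ=(0,0) retry=(0,0)
2. T1 CAS -> counter=6 r=(4,0) succ=(0,0) retry=(1,0)
3. T1 LOAD -> counter=6 r=(6,0) succ=(0,0) retry=(1,0)
4. T2 LOAD -> counter=6 r=(6,6) succ=(0,0) retry=(1,0)
5. T1 CAS -> counter=7 r=(6,6) succ=(1,0) retry=(1,0)
6. T2 CAS -> counter=7 r=(6,6) succ=(1,0) retry=(1,1)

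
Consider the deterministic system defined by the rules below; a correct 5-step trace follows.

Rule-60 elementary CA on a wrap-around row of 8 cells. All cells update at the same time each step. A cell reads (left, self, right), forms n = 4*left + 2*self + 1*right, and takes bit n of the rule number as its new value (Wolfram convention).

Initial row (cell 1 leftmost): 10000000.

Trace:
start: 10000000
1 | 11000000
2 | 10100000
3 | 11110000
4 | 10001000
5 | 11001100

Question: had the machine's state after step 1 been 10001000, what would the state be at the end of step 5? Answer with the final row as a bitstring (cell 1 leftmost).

00000000

state after step 1 := 10001000
2 | 11001100
3 | 10101010
4 | 11111111
5 | 00000000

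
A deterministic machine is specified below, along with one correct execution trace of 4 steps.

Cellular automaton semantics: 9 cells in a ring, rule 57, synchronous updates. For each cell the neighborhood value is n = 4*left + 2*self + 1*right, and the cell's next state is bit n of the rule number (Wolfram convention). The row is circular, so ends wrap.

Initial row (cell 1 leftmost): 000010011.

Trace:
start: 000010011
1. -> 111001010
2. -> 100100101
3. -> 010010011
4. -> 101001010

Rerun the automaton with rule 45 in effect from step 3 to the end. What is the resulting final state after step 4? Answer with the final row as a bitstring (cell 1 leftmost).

(re-executing steps 3..4 under rule 45; state before step 3: 100100101)
3. -> 000100111
4. -> 010100100

010100100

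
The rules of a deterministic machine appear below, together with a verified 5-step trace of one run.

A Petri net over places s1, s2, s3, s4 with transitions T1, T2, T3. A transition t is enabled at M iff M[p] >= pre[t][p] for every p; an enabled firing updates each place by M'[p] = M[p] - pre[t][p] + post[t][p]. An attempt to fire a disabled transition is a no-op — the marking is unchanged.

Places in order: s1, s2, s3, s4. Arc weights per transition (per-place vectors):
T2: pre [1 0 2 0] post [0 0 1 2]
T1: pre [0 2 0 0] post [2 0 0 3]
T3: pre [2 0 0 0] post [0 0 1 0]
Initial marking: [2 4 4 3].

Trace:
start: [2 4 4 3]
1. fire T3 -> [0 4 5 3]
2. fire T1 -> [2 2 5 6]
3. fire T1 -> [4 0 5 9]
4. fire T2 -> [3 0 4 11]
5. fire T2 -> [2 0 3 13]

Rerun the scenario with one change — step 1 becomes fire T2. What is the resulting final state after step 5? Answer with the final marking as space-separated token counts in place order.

3 0 1 15

(re-executing from step 1 with the substitution; state before step 1: [2 4 4 3])
1. fire T2 -> [1 4 3 5]
2. fire T1 -> [3 2 3 8]
3. fire T1 -> [5 0 3 11]
4. fire T2 -> [4 0 2 13]
5. fire T2 -> [3 0 1 15]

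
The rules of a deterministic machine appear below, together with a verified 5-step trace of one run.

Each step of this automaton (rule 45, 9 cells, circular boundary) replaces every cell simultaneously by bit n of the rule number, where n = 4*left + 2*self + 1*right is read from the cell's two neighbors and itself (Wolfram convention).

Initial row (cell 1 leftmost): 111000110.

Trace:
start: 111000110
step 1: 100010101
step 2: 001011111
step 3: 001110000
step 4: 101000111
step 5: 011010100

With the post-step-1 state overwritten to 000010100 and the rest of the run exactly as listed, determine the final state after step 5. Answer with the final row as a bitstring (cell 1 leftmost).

011101010

state after step 1 := 000010100
step 2: 111011101
step 3: 000110011
step 4: 010100010
step 5: 011101010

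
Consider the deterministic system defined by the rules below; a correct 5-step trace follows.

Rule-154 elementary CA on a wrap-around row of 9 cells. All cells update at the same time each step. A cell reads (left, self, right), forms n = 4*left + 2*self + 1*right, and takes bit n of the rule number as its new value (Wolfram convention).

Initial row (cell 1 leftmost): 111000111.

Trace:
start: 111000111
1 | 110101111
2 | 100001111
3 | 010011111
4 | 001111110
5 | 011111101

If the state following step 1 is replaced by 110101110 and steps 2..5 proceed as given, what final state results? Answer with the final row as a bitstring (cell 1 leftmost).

011101101

state after step 1 := 110101110
2 | 100001100
3 | 010011011
4 | 001110010
5 | 011101101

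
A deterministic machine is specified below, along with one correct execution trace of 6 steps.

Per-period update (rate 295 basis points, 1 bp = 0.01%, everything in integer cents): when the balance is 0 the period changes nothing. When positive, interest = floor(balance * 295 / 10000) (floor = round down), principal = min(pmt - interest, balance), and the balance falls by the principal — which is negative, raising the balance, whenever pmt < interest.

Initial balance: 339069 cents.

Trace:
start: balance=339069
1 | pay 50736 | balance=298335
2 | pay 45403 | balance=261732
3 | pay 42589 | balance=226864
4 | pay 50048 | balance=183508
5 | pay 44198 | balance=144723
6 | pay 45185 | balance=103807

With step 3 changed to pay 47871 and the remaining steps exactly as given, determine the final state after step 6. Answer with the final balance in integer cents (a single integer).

(re-executing from step 3 with the substitution; state before step 3: balance=261732)
3 | pay 47871 | balance=221582
4 | pay 50048 | balance=178070
5 | pay 44198 | balance=139125
6 | pay 45185 | balance=98044

98044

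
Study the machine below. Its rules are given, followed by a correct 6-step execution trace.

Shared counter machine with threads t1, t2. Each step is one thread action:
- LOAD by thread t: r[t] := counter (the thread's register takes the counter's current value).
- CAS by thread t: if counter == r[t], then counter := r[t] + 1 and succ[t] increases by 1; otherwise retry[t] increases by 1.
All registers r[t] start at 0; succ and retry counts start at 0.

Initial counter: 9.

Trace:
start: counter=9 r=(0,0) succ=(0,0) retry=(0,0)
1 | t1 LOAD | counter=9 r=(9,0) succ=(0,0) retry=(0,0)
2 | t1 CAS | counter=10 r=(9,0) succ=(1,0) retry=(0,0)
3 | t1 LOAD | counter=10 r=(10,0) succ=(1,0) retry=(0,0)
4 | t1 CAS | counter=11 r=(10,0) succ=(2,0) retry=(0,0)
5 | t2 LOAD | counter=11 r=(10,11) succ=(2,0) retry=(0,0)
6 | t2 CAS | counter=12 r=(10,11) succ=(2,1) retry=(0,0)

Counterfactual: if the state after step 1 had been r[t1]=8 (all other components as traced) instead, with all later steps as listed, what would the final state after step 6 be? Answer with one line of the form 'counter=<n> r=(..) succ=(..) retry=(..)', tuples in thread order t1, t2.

state after step 1 := counter=9 r=(8,0) succ=(0,0) retry=(0,0)
2 | t1 CAS | counter=9 r=(8,0) succ=(0,0) retry=(1,0)
3 | t1 LOAD | counter=9 r=(9,0) succ=(0,0) retry=(1,0)
4 | t1 CAS | counter=10 r=(9,0) succ=(1,0) retry=(1,0)
5 | t2 LOAD | counter=10 r=(9,10) succ=(1,0) retry=(1,0)
6 | t2 CAS | counter=11 r=(9,10) succ=(1,1) retry=(1,0)

counter=11 r=(9,10) succ=(1,1) retry=(1,0)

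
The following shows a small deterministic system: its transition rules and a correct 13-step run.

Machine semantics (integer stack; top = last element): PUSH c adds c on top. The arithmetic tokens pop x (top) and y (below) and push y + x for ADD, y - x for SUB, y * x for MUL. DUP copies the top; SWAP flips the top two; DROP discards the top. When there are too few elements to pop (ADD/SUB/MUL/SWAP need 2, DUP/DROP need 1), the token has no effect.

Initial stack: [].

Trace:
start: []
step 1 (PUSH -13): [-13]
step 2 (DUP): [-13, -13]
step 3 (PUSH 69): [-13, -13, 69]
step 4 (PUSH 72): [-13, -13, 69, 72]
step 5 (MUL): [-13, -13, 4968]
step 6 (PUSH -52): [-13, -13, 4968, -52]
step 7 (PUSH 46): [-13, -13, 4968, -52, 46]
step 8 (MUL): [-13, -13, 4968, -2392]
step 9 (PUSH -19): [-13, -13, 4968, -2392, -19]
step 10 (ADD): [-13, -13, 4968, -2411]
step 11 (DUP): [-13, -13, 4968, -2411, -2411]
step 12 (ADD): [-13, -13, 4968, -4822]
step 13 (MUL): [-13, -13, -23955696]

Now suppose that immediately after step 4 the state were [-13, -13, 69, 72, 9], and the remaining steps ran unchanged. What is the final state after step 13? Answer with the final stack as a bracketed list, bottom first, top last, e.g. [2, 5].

[-13, -13, 69, -3124656]

state after step 4 := [-13, -13, 69, 72, 9]
step 5 (MUL): [-13, -13, 69, 648]
step 6 (PUSH -52): [-13, -13, 69, 648, -52]
step 7 (PUSH 46): [-13, -13, 69, 648, -52, 46]
step 8 (MUL): [-13, -13, 69, 648, -2392]
step 9 (PUSH -19): [-13, -13, 69, 648, -2392, -19]
step 10 (ADD): [-13, -13, 69, 648, -2411]
step 11 (DUP): [-13, -13, 69, 648, -2411, -2411]
step 12 (ADD): [-13, -13, 69, 648, -4822]
step 13 (MUL): [-13, -13, 69, -3124656]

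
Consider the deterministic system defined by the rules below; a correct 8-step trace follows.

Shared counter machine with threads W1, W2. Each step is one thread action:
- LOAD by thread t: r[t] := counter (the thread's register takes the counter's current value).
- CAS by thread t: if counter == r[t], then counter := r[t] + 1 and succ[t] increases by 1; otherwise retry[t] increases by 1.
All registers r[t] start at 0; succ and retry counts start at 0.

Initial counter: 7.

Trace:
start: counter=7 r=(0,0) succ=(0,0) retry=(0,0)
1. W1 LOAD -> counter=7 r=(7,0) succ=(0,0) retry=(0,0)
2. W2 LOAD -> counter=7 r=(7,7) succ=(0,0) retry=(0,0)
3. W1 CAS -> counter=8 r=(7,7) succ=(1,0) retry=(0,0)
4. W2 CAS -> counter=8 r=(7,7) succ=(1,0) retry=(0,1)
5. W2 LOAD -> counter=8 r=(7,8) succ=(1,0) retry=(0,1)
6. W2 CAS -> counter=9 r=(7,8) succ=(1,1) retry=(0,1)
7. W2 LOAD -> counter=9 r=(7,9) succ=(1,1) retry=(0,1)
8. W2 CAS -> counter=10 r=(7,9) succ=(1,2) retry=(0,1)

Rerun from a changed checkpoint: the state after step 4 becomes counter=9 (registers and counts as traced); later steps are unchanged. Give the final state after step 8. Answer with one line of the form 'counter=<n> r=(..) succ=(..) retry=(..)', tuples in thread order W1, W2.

state after step 4 := counter=9 r=(7,7) succ=(1,0) retry=(0,1)
5. W2 LOAD -> counter=9 r=(7,9) succ=(1,0) retry=(0,1)
6. W2 CAS -> counter=10 r=(7,9) succ=(1,1) retry=(0,1)
7. W2 LOAD -> counter=10 r=(7,10) succ=(1,1) retry=(0,1)
8. W2 CAS -> counter=11 r=(7,10) succ=(1,2) retry=(0,1)

counter=11 r=(7,10) succ=(1,2) retry=(0,1)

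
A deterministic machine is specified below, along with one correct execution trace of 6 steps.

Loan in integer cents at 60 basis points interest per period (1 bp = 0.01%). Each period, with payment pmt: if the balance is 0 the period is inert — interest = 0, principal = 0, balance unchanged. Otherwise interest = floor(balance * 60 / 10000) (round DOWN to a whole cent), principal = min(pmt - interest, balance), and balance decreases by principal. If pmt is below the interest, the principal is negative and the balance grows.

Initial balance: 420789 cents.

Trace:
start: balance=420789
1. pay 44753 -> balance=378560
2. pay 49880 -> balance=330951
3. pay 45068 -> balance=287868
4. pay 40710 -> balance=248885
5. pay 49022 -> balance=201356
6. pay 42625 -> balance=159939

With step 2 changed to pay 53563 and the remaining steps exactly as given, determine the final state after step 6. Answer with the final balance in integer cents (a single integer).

156165

(re-executing from step 2 with the substitution; state before step 2: balance=378560)
2. pay 53563 -> balance=327268
3. pay 45068 -> balance=284163
4. pay 40710 -> balance=245157
5. pay 49022 -> balance=197605
6. pay 42625 -> balance=156165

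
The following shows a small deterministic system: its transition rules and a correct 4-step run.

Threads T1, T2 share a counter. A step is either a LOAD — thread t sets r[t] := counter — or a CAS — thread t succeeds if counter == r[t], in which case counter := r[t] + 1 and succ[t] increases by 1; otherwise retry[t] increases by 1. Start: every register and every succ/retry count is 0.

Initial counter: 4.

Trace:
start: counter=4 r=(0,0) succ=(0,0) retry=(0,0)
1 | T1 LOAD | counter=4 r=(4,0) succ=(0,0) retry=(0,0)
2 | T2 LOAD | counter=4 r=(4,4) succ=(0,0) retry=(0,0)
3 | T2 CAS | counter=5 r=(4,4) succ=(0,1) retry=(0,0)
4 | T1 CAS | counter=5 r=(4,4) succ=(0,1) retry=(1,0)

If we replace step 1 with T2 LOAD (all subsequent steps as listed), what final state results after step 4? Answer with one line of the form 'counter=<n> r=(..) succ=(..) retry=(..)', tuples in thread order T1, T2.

(re-executing from step 1 with the substitution; state before step 1: counter=4 r=(0,0) succ=(0,0) retry=(0,0))
1 | T2 LOAD | counter=4 r=(0,4) succ=(0,0) retry=(0,0)
2 | T2 LOAD | counter=4 r=(0,4) succ=(0,0) retry=(0,0)
3 | T2 CAS | counter=5 r=(0,4) succ=(0,1) retry=(0,0)
4 | T1 CAS | counter=5 r=(0,4) succ=(0,1) retry=(1,0)

counter=5 r=(0,4) succ=(0,1) retry=(1,0)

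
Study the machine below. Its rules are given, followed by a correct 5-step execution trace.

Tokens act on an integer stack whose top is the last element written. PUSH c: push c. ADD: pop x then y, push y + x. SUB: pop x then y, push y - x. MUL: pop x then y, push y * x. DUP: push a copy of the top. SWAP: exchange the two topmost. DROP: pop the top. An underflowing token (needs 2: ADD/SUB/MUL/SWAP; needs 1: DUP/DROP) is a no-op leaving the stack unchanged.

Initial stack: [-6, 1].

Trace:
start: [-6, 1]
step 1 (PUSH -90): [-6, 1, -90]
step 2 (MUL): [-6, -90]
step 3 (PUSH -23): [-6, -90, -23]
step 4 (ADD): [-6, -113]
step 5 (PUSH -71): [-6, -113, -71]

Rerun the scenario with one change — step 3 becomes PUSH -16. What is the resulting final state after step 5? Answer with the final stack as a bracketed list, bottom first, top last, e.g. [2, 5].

(re-executing from step 3 with the substitution; state before step 3: [-6, -90])
step 3 (PUSH -16): [-6, -90, -16]
step 4 (ADD): [-6, -106]
step 5 (PUSH -71): [-6, -106, -71]

[-6, -106, -71]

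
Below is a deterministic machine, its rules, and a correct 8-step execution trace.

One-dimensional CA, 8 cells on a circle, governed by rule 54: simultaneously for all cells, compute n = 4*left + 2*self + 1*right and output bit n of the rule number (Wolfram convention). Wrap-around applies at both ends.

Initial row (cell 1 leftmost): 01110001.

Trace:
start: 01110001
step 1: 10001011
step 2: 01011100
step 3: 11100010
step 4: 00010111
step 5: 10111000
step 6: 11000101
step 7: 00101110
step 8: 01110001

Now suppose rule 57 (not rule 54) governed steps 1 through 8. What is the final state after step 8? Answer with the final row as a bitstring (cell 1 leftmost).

10101010

(re-executing steps 1..8 under rule 57; state before step 1: 01110001)
step 1: 11001100
step 2: 10101010
step 3: 01010101
step 4: 10101010
step 5: 01010101
step 6: 10101010
step 7: 01010101
step 8: 10101010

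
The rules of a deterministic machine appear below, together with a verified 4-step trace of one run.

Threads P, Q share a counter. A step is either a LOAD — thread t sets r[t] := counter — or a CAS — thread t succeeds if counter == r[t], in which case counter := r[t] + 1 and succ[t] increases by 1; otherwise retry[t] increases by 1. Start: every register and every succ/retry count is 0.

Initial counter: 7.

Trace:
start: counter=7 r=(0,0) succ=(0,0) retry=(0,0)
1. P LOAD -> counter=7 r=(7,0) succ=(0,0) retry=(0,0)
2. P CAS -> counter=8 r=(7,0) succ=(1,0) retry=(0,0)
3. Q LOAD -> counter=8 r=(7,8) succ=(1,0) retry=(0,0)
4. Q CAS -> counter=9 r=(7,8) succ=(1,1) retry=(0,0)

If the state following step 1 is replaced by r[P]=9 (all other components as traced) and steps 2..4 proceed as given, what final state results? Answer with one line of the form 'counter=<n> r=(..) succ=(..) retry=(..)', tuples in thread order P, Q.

counter=8 r=(9,7) succ=(0,1) retry=(1,0)

state after step 1 := counter=7 r=(9,0) succ=(0,0) retry=(0,0)
2. P CAS -> counter=7 r=(9,0) succ=(0,0) retry=(1,0)
3. Q LOAD -> counter=7 r=(9,7) succ=(0,0) retry=(1,0)
4. Q CAS -> counter=8 r=(9,7) succ=(0,1) retry=(1,0)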